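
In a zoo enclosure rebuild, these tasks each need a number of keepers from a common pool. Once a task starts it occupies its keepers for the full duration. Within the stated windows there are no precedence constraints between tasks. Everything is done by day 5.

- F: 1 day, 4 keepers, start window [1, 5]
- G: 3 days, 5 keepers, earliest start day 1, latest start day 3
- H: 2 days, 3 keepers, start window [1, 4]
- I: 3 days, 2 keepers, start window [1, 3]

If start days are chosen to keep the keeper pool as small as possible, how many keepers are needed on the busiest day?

7

Early-start (F@1, G@1, H@1, I@1) gives peak 14: d1:14  d2:10  d3:7  d4:0  d5:0.
Shift G→3, I→2.
Schedule F@1, G@3, H@1, I@2: d1:7  d2:5  d3:7  d4:7  d5:5 — peak 7.
Total keeper-days = 31 over 5 days ⇒ peak ≥ ⌈31/5⌉ = 7, so 7 is optimal.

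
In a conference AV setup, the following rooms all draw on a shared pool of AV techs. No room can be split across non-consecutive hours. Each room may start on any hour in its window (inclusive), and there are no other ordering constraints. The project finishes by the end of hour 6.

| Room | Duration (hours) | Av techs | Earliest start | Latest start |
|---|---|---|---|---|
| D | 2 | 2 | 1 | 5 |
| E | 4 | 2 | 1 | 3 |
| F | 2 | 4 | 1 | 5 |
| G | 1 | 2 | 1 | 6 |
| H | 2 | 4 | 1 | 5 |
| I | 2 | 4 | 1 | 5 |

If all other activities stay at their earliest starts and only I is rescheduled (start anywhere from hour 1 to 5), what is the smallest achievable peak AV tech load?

I@1: h1:18  h2:16  h3:2  h4:2  h5:0  h6:0 → peak 18
I@2: h1:14  h2:16  h3:6  h4:2  h5:0  h6:0 → peak 16
I@3: h1:14  h2:12  h3:6  h4:6  h5:0  h6:0 → peak 14
I@4: h1:14  h2:12  h3:2  h4:6  h5:4  h6:0 → peak 14
I@5: h1:14  h2:12  h3:2  h4:2  h5:4  h6:4 → peak 14
Best is I@3, peak 14.

14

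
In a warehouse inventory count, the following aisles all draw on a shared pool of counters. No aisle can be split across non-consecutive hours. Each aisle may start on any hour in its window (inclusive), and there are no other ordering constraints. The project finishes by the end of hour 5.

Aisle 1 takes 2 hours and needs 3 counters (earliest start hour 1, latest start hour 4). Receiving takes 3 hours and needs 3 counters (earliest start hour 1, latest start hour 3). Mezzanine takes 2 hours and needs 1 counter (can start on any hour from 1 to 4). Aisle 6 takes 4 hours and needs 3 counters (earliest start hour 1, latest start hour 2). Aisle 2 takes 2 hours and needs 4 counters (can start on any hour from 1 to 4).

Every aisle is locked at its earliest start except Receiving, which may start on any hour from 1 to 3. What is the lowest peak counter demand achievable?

11

Receiving@1: h1:14  h2:14  h3:6  h4:3  h5:0 → peak 14
Receiving@2: h1:11  h2:14  h3:6  h4:6  h5:0 → peak 14
Receiving@3: h1:11  h2:11  h3:6  h4:6  h5:3 → peak 11
Best is Receiving@3, peak 11.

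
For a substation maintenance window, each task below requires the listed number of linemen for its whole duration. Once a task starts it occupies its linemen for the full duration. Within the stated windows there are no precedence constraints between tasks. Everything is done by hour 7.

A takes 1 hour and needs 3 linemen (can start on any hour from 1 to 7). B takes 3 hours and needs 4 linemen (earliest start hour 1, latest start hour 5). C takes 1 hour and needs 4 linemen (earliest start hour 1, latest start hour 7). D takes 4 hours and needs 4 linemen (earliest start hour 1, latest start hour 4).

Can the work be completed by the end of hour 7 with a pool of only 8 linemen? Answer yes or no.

Schedule A@1, B@1, C@2, D@3: h1:7  h2:8  h3:8  h4:4  h5:4  h6:4  h7:0 — peak 8 ≤ 8.

yes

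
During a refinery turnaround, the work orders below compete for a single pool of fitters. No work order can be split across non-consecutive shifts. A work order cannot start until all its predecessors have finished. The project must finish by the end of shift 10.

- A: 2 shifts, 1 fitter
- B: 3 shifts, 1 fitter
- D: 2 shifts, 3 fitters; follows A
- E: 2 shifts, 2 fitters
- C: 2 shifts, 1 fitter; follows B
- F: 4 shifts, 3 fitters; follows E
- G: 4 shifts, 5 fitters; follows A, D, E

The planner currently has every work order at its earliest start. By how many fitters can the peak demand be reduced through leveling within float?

3

Early-start peak: s1:4  s2:4  s3:7  s4:7  s5:9  s6:8  s7:5  s8:5  s9:0  s10:0 ⇒ 9.
Leveled (A@1, B@1, D@4, E@1, C@6, F@3, G@7): s1:4  s2:4  s3:4  s4:6  s5:6  s6:4  s7:6  s8:5  s9:5  s10:5 ⇒ 6.
Reduction 9 − 6 = 3.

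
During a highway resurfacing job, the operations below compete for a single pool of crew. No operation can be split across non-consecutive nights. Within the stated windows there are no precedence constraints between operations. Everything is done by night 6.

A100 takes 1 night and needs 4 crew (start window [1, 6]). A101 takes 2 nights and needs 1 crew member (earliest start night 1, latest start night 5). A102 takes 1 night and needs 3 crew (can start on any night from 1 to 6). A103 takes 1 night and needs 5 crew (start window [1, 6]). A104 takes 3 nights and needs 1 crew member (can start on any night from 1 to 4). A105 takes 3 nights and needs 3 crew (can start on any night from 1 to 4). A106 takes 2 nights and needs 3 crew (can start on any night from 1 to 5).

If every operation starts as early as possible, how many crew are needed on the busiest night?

Early-start schedule: A100@1, A101@1, A102@1, A103@1, A104@1, A105@1, A106@1.
Load per night: night 1: 20, night 2: 8, night 3: 4, night 4: 0, night 5: 0, night 6: 0.
Peak is 20.

20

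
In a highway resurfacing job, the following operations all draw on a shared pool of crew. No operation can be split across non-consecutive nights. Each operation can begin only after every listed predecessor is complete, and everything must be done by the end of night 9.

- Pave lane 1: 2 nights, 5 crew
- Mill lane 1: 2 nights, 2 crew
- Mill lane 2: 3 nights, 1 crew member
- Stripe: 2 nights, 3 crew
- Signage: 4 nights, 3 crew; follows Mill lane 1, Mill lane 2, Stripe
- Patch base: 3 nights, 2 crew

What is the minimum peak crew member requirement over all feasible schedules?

6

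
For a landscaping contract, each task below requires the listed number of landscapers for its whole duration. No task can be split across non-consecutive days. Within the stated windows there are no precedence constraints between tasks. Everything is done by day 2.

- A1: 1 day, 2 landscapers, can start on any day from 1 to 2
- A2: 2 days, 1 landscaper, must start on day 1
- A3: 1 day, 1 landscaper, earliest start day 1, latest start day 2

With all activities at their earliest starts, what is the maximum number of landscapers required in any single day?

4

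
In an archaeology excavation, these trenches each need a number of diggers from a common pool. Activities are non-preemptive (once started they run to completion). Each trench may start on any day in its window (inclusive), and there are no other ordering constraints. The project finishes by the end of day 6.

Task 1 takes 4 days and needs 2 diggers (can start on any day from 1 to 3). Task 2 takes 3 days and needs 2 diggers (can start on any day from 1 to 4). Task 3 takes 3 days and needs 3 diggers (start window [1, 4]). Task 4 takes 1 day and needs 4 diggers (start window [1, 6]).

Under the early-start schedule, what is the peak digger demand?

11

Early-start schedule: Task 1@1, Task 2@1, Task 3@1, Task 4@1.
Load per day: day 1: 11, day 2: 7, day 3: 7, day 4: 2, day 5: 0, day 6: 0.
Peak is 11.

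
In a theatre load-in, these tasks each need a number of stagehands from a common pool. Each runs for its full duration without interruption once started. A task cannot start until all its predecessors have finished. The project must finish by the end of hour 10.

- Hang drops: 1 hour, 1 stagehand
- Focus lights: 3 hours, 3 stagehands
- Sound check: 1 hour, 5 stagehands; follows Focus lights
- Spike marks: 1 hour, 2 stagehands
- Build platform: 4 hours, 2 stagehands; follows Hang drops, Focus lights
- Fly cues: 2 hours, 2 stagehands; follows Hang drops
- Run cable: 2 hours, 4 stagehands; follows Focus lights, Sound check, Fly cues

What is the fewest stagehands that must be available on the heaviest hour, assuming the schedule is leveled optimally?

Early-start (Hang drops@1, Focus lights@1, Sound check@4, Spike marks@1, Build platform@4, Fly cues@2, Run cable@5) gives peak 7: h1:6  h2:5  h3:5  h4:7  h5:6  h6:6  h7:2  h8:0  h9:0  h10:0.
Shift Spike marks→2, Build platform→5, Fly cues→5, Run cable→9.
Schedule Hang drops@1, Focus lights@1, Sound check@4, Spike marks@2, Build platform@5, Fly cues@5, Run cable@9: h1:4  h2:5  h3:3  h4:5  h5:4  h6:4  h7:2  h8:2  h9:4  h10:4 — peak 5.

5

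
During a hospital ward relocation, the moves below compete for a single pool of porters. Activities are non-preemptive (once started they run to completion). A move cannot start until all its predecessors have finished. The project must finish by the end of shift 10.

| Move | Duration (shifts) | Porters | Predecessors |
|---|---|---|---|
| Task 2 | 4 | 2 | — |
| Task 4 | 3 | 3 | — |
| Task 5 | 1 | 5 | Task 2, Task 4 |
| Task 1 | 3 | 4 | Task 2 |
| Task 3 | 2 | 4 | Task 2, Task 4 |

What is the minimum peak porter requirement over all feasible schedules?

5

Early-start (Task 2@1, Task 4@1, Task 5@5, Task 1@5, Task 3@5) gives peak 13: s1:5  s2:5  s3:5  s4:2  s5:13  s6:8  s7:4  s8:0  s9:0  s10:0.
Shift Task 1→6, Task 3→9.
Schedule Task 2@1, Task 4@1, Task 5@5, Task 1@6, Task 3@9: s1:5  s2:5  s3:5  s4:2  s5:5  s6:4  s7:4  s8:4  s9:4  s10:4 — peak 5.
Total porter-shifts = 42 over 10 shifts ⇒ peak ≥ ⌈42/10⌉ = 5, so 5 is optimal.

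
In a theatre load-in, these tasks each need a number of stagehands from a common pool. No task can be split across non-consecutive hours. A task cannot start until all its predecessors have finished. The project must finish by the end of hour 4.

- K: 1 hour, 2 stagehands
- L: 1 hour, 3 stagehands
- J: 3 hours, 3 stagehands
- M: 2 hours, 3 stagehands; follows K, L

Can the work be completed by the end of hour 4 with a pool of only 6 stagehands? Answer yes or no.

yes

Schedule K@1, L@1, J@2, M@2: h1:5  h2:6  h3:6  h4:3 — peak 6 ≤ 6.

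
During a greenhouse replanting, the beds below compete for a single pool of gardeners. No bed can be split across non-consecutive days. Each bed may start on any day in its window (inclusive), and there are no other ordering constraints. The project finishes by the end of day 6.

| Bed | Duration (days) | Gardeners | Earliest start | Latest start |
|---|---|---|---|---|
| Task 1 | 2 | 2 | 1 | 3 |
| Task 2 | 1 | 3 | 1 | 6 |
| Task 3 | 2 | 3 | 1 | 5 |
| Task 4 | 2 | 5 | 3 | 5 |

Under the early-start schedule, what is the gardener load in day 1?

8

At early start, day 1 has: Task 1, Task 2, Task 3.
Demand: 2 + 3 + 3 = 8.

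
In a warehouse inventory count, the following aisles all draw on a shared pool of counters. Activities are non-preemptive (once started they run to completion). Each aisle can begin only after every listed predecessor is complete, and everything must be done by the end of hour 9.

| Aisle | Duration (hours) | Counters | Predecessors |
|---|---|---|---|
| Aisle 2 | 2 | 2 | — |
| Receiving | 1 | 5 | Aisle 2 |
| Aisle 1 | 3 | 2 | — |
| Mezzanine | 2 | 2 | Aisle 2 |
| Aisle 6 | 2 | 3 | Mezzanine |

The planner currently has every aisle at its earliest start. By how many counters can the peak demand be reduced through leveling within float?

Early-start peak: h1:4  h2:4  h3:9  h4:2  h5:3  h6:3  h7:0  h8:0  h9:0 ⇒ 9.
Leveled (Aisle 2@1, Receiving@3, Aisle 1@4, Mezzanine@4, Aisle 6@6): h1:2  h2:2  h3:5  h4:4  h5:4  h6:5  h7:3  h8:0  h9:0 ⇒ 5.
Reduction 9 − 5 = 4.

4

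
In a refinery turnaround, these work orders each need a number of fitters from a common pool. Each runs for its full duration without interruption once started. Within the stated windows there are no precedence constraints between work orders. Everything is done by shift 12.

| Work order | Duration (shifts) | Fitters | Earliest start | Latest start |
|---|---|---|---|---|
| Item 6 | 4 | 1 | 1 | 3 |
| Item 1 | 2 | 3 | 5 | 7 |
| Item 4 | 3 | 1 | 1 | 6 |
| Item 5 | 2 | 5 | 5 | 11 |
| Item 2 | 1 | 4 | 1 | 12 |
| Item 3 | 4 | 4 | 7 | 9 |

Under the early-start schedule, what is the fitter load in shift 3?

2

At early start, shift 3 has: Item 6, Item 4.
Demand: 1 + 1 = 2.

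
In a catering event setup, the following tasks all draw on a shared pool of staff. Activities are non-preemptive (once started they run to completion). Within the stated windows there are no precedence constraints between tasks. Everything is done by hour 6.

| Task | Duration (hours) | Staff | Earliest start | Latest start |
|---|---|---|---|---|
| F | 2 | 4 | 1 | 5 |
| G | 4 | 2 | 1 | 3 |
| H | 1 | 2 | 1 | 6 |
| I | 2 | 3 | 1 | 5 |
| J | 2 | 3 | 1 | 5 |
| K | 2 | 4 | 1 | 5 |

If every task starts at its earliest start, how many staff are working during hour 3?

At early start, hour 3 has: G.
Demand: 2 = 2.

2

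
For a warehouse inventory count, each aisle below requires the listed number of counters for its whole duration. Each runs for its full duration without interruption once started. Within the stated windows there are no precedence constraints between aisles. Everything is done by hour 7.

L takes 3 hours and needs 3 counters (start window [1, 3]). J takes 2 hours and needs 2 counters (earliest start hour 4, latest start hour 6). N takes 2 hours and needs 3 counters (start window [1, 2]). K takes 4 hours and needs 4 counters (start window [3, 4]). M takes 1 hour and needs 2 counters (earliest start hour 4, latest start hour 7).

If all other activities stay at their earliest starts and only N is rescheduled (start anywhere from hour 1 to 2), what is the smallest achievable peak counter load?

8

N@1: h1:6  h2:6  h3:7  h4:8  h5:6  h6:4  h7:0 → peak 8
N@2: h1:3  h2:6  h3:10  h4:8  h5:6  h6:4  h7:0 → peak 10
Best is N@1, peak 8.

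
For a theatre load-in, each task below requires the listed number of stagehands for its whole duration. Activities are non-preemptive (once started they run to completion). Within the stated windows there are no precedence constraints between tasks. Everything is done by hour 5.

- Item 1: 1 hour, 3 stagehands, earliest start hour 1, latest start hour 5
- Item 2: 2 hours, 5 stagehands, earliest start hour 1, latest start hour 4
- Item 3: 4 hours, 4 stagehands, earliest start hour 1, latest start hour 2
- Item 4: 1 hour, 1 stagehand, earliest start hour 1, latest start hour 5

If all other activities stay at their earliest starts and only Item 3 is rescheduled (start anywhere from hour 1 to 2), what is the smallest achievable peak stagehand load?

Item 3@1: h1:13  h2:9  h3:4  h4:4  h5:0 → peak 13
Item 3@2: h1:9  h2:9  h3:4  h4:4  h5:4 → peak 9
Best is Item 3@2, peak 9.

9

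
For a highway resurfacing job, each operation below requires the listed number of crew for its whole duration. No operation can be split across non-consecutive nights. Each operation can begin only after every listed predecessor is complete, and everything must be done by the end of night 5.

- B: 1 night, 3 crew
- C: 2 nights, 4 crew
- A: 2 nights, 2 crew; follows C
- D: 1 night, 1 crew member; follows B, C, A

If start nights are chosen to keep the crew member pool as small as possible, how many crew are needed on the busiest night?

5

Early-start (B@1, C@1, A@3, D@5) gives peak 7: n1:7  n2:4  n3:2  n4:2  n5:1.
Shift B→3.
Schedule B@3, C@1, A@3, D@5: n1:4  n2:4  n3:5  n4:2  n5:1 — peak 5.
No arrangement of the 4 feasible schedules does better.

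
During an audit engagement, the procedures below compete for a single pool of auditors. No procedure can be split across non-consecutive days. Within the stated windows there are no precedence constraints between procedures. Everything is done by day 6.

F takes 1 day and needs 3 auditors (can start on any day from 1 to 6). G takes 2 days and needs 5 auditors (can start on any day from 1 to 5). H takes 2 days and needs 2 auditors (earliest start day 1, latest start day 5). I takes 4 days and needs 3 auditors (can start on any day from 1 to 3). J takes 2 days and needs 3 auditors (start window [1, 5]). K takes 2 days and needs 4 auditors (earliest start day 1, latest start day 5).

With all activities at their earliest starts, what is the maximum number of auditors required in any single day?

20

Early-start schedule: F@1, G@1, H@1, I@1, J@1, K@1.
Load per day: day 1: 20, day 2: 17, day 3: 3, day 4: 3, day 5: 0, day 6: 0.
Peak is 20.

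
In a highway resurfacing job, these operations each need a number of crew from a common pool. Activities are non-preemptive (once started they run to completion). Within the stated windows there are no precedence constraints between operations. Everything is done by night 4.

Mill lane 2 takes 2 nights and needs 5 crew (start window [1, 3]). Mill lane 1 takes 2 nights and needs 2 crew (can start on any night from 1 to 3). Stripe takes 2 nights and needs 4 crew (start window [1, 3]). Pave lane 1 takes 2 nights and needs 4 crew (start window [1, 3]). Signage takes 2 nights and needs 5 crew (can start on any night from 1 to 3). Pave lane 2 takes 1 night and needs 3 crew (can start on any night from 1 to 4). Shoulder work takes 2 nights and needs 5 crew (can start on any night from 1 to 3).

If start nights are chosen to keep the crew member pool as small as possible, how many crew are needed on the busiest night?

14

Early-start (Mill lane 2@1, Mill lane 1@1, Stripe@1, Pave lane 1@1, Signage@1, Pave lane 2@1, Shoulder work@1) gives peak 28: n1:28  n2:25  n3:0  n4:0.
Shift Pave lane 1→3, Signage→3, Shoulder work→3.
Schedule Mill lane 2@1, Mill lane 1@1, Stripe@1, Pave lane 1@3, Signage@3, Pave lane 2@1, Shoulder work@3: n1:14  n2:11  n3:14  n4:14 — peak 14.
Total crew member-nights = 53 over 4 nights ⇒ peak ≥ ⌈53/4⌉ = 14, so 14 is optimal.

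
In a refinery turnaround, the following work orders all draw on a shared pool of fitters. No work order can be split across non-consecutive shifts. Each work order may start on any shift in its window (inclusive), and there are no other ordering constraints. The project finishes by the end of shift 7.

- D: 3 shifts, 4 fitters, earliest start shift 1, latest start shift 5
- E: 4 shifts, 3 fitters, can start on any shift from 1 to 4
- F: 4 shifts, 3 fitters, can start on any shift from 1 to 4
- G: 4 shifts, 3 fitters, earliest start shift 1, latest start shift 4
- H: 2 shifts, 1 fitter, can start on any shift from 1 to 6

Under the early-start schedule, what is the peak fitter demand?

14

Early-start schedule: D@1, E@1, F@1, G@1, H@1.
Load per shift: shift 1: 14, shift 2: 14, shift 3: 13, shift 4: 9, shift 5: 0, shift 6: 0, shift 7: 0.
Peak is 14.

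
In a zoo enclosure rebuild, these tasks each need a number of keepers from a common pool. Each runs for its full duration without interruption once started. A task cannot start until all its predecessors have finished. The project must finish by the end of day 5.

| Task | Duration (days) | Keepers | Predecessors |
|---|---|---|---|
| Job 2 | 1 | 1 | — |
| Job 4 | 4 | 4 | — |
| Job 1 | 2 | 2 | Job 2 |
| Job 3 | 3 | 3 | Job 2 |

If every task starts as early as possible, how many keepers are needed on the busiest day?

9

Early-start schedule: Job 2@1, Job 4@1, Job 1@2, Job 3@2.
Load per day: day 1: 5, day 2: 9, day 3: 9, day 4: 7, day 5: 0.
Peak is 9.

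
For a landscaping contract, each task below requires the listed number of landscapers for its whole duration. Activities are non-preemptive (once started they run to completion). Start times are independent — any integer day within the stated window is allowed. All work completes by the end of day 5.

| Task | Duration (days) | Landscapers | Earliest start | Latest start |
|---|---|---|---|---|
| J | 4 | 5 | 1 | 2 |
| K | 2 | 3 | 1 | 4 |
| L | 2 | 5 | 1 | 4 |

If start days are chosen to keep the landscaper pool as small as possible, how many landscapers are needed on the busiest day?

10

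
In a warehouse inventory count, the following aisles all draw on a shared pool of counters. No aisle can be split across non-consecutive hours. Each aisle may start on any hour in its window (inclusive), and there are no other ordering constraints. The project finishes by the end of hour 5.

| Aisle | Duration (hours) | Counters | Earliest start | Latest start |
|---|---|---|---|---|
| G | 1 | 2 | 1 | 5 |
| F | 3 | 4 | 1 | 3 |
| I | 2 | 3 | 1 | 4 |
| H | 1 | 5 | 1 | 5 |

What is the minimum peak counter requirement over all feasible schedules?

7

Early-start (G@1, F@1, I@1, H@1) gives peak 14: h1:14  h2:7  h3:4  h4:0  h5:0.
Shift I→2, H→4.
Schedule G@1, F@1, I@2, H@4: h1:6  h2:7  h3:7  h4:5  h5:0 — peak 7.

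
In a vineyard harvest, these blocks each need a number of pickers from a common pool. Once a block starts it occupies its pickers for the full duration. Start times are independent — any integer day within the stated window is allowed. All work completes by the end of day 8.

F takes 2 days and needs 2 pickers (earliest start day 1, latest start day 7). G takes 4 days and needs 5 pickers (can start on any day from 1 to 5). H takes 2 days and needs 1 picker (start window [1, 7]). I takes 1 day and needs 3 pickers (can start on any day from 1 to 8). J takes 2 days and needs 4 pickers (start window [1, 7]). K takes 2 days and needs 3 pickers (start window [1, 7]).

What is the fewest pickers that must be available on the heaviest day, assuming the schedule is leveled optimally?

Early-start (F@1, G@1, H@1, I@1, J@1, K@1) gives peak 18: d1:18  d2:15  d3:5  d4:5  d5:0  d6:0  d7:0  d8:0.
Shift G→3, H→3, I→7, K→7.
Schedule F@1, G@3, H@3, I@7, J@1, K@7: d1:6  d2:6  d3:6  d4:6  d5:5  d6:5  d7:6  d8:3 — peak 6.
Total picker-days = 43 over 8 days ⇒ peak ≥ ⌈43/8⌉ = 6, so 6 is optimal.

6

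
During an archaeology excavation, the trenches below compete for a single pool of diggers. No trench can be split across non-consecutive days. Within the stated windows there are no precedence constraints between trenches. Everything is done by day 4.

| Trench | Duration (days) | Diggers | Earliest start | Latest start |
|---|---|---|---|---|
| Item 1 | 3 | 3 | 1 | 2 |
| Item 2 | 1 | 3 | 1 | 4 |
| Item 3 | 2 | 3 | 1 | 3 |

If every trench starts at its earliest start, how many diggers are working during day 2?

6

At early start, day 2 has: Item 1, Item 3.
Demand: 3 + 3 = 6.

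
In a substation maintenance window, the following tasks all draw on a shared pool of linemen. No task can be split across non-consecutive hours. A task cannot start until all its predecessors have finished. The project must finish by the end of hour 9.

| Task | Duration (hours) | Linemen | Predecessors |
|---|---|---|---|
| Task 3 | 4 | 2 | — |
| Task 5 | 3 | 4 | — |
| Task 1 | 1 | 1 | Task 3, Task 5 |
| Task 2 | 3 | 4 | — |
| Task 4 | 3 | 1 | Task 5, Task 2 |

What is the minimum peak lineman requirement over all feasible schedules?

Early-start (Task 3@1, Task 5@1, Task 1@5, Task 2@1, Task 4@4) gives peak 10: h1:10  h2:10  h3:10  h4:3  h5:2  h6:1  h7:0  h8:0  h9:0.
Shift Task 2→4, Task 4→7.
Schedule Task 3@1, Task 5@1, Task 1@5, Task 2@4, Task 4@7: h1:6  h2:6  h3:6  h4:6  h5:5  h6:4  h7:1  h8:1  h9:1 — peak 6.

6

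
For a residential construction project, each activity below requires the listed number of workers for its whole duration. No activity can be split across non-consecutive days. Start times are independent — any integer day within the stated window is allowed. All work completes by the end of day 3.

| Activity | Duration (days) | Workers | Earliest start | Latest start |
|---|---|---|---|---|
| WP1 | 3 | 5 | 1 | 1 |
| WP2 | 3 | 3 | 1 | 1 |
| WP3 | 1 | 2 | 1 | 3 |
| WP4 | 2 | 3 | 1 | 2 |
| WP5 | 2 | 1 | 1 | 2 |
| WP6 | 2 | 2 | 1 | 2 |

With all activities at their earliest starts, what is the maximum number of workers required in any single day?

16

Early-start schedule: WP1@1, WP2@1, WP3@1, WP4@1, WP5@1, WP6@1.
Load per day: day 1: 16, day 2: 14, day 3: 8.
Peak is 16.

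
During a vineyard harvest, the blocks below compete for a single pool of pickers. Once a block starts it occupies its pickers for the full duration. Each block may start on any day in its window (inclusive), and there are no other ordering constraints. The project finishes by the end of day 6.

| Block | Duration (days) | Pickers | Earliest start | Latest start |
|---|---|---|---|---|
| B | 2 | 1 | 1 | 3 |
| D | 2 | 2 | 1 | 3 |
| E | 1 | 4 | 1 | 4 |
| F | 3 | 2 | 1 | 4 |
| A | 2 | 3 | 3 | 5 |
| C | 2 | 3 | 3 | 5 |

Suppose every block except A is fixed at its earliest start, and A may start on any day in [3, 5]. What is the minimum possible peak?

A@3: d1:9  d2:5  d3:8  d4:6  d5:0  d6:0 → peak 9
A@4: d1:9  d2:5  d3:5  d4:6  d5:3  d6:0 → peak 9
A@5: d1:9  d2:5  d3:5  d4:3  d5:3  d6:3 → peak 9
Best is A@3, peak 9.

9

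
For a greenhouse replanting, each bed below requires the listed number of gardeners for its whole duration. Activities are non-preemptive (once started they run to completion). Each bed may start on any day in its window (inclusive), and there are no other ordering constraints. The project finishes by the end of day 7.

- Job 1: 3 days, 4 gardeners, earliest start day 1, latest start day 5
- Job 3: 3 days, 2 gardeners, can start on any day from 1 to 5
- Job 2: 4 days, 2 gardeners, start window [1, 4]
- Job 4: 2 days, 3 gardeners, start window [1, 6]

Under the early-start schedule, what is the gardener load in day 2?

At early start, day 2 has: Job 1, Job 3, Job 2, Job 4.
Demand: 4 + 2 + 2 + 3 = 11.

11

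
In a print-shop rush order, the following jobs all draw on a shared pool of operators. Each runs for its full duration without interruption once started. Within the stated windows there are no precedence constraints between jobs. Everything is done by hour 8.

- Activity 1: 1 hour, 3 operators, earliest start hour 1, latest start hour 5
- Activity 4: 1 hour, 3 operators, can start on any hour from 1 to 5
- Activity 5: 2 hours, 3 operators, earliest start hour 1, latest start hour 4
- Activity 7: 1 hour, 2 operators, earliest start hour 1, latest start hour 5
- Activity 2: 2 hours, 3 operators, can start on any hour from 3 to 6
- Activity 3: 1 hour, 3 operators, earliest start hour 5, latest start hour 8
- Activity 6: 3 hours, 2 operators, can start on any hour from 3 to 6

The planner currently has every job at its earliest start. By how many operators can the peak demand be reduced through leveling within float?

6

Early-start peak: h1:11  h2:3  h3:5  h4:5  h5:5  h6:0  h7:0  h8:0 ⇒ 11.
Leveled (Activity 1@1, Activity 4@2, Activity 5@3, Activity 7@1, Activity 2@5, Activity 3@7, Activity 6@3): h1:5  h2:3  h3:5  h4:5  h5:5  h6:3  h7:3  h8:0 ⇒ 5.
Reduction 11 − 5 = 6.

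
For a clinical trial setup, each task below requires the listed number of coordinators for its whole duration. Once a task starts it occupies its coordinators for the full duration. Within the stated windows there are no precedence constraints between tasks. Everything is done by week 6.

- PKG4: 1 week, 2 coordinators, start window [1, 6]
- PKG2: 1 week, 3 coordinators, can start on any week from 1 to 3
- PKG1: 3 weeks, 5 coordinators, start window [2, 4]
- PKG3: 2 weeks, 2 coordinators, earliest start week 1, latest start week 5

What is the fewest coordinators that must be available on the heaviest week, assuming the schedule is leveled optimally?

Early-start (PKG4@1, PKG2@1, PKG1@2, PKG3@1) gives peak 7: w1:7  w2:7  w3:5  w4:5  w5:0  w6:0.
Shift PKG3→5.
Schedule PKG4@1, PKG2@1, PKG1@2, PKG3@5: w1:5  w2:5  w3:5  w4:5  w5:2  w6:2 — peak 5.

5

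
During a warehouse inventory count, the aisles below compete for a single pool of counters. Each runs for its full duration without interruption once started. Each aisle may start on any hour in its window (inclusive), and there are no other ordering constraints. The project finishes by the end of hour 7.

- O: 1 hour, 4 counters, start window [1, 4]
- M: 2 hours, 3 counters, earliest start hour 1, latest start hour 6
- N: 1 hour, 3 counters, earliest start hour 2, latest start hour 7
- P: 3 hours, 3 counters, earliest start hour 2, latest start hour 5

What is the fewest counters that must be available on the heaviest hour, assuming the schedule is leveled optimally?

Early-start (O@1, M@1, N@2, P@2) gives peak 9: h1:7  h2:9  h3:3  h4:3  h5:0  h6:0  h7:0.
Shift M→2, N→4, P→5.
Schedule O@1, M@2, N@4, P@5: h1:4  h2:3  h3:3  h4:3  h5:3  h6:3  h7:3 — peak 4.
Total counter-hours = 22 over 7 hours ⇒ peak ≥ ⌈22/7⌉ = 4, so 4 is optimal.

4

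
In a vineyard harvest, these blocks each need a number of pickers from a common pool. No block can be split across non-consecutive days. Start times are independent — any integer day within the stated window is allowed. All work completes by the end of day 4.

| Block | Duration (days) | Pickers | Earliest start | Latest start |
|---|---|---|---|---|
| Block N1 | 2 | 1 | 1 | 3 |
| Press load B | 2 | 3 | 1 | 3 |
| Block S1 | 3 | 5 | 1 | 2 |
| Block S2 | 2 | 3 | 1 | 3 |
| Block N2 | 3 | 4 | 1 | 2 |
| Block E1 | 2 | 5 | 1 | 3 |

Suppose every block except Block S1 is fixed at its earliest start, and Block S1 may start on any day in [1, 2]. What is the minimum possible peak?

Block S1@1: d1:21  d2:21  d3:9  d4:0 → peak 21
Block S1@2: d1:16  d2:21  d3:9  d4:5 → peak 21
Best is Block S1@1, peak 21.

21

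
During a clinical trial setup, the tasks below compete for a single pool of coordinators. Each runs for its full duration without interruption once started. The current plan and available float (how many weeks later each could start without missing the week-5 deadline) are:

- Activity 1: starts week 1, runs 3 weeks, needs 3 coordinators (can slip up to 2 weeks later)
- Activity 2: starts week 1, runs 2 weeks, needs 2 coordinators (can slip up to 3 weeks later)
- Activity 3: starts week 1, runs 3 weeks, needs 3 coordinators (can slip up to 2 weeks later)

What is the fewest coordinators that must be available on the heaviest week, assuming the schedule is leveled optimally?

Early-start (Activity 1@1, Activity 2@1, Activity 3@1) gives peak 8: w1:8  w2:8  w3:6  w4:0  w5:0.
Shift Activity 3→3.
Schedule Activity 1@1, Activity 2@1, Activity 3@3: w1:5  w2:5  w3:6  w4:3  w5:3 — peak 6.

6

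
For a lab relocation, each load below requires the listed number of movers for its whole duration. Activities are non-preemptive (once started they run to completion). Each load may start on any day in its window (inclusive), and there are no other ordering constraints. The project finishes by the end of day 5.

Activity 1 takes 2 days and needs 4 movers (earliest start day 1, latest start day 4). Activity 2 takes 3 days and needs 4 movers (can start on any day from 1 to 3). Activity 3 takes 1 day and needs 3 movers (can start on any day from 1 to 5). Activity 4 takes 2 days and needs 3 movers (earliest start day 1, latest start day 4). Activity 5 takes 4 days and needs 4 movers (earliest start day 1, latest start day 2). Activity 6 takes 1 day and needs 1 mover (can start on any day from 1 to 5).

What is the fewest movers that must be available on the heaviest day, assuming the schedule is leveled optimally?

11

Early-start (Activity 1@1, Activity 2@1, Activity 3@1, Activity 4@1, Activity 5@1, Activity 6@1) gives peak 19: d1:19  d2:15  d3:8  d4:4  d5:0.
Shift Activity 2→3, Activity 5→2.
Schedule Activity 1@1, Activity 2@3, Activity 3@1, Activity 4@1, Activity 5@2, Activity 6@1: d1:11  d2:11  d3:8  d4:8  d5:8 — peak 11.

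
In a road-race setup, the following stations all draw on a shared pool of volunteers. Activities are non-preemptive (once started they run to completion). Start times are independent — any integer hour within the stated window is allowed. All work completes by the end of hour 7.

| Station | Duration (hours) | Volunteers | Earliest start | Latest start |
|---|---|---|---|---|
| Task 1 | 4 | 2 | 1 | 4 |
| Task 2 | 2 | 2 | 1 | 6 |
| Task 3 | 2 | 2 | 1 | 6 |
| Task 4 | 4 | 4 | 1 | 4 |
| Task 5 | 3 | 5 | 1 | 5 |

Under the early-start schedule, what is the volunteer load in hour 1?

15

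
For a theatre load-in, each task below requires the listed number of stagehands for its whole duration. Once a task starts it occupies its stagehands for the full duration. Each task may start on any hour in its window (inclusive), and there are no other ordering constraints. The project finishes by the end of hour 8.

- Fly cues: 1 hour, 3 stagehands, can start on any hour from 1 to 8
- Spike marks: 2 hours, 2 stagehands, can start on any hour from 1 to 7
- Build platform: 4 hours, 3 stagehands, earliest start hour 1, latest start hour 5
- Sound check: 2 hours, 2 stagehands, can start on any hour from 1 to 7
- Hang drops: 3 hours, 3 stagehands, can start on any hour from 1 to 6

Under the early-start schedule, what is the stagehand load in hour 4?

At early start, hour 4 has: Build platform.
Demand: 3 = 3.

3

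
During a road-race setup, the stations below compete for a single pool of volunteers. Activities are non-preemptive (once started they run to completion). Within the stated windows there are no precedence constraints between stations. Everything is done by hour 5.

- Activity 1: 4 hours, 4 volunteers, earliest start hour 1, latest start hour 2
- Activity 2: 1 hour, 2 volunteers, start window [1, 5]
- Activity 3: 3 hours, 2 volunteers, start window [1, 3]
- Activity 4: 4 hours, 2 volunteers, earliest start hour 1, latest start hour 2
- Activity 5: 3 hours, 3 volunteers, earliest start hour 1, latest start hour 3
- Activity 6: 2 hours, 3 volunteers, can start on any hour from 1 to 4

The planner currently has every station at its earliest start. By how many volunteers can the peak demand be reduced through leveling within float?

5

Early-start peak: h1:16  h2:14  h3:11  h4:6  h5:0 ⇒ 16.
Leveled (Activity 1@1, Activity 2@1, Activity 3@1, Activity 4@2, Activity 5@1, Activity 6@4): h1:11  h2:11  h3:11  h4:9  h5:5 ⇒ 11.
Reduction 16 − 11 = 5.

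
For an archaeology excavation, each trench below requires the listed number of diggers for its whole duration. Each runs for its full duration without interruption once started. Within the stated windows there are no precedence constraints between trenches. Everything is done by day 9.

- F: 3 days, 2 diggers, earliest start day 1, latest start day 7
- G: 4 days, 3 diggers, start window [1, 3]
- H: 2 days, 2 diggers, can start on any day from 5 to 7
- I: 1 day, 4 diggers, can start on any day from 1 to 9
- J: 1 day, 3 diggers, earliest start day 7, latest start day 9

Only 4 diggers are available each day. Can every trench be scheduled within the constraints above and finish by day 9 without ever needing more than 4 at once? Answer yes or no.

Schedule F@5, G@1, H@5, I@8, J@9: d1:3  d2:3  d3:3  d4:3  d5:4  d6:4  d7:2  d8:4  d9:3 — peak 4 ≤ 4.

yes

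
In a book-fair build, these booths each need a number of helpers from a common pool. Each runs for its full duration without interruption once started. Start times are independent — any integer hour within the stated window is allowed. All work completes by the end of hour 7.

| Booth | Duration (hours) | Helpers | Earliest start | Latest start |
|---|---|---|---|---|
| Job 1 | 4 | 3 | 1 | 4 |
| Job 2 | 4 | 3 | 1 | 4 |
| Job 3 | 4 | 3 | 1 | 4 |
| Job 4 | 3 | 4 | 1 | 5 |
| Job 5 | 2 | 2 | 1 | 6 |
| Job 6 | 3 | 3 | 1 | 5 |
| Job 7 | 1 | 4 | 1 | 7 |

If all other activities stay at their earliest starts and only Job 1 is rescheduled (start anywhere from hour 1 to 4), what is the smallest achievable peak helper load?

Job 1@1: h1:22  h2:18  h3:16  h4:9  h5:0  h6:0  h7:0 → peak 22
Job 1@2: h1:19  h2:18  h3:16  h4:9  h5:3  h6:0  h7:0 → peak 19
Job 1@3: h1:19  h2:15  h3:16  h4:9  h5:3  h6:3  h7:0 → peak 19
Job 1@4: h1:19  h2:15  h3:13  h4:9  h5:3  h6:3  h7:3 → peak 19
Best is Job 1@2, peak 19.

19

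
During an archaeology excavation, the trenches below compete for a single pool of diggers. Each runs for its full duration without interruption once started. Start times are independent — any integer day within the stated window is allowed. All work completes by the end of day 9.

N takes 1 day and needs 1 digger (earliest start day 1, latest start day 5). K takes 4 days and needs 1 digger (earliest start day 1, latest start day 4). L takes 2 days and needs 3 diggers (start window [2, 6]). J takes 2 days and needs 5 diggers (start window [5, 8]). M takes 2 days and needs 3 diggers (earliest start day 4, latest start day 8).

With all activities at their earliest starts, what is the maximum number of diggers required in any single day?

Early-start schedule: N@1, K@1, L@2, J@5, M@4.
Load per day: day 1: 2, day 2: 4, day 3: 4, day 4: 4, day 5: 8, day 6: 5, day 7: 0, day 8: 0, day 9: 0.
Peak is 8.

8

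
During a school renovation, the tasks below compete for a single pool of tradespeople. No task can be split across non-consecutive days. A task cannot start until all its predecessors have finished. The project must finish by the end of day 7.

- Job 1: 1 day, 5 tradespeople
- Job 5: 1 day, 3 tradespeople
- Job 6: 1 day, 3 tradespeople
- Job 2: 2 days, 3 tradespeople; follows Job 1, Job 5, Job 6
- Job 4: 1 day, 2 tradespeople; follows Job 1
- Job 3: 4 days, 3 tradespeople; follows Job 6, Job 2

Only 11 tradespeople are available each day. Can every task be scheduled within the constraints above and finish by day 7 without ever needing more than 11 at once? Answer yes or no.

Schedule Job 1@1, Job 5@1, Job 6@1, Job 2@2, Job 4@2, Job 3@4: d1:11  d2:5  d3:3  d4:3  d5:3  d6:3  d7:3 — peak 11 ≤ 11.

yes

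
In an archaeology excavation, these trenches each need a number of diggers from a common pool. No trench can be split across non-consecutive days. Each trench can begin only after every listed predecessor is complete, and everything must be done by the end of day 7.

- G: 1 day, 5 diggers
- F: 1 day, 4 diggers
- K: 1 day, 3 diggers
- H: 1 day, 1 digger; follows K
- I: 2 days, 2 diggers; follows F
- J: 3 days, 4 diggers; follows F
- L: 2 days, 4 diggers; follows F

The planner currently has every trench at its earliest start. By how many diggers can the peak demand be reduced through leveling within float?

Early-start peak: d1:12  d2:11  d3:10  d4:4  d5:0  d6:0  d7:0 ⇒ 12.
Leveled (G@1, F@2, K@2, H@3, I@3, J@3, L@6): d1:5  d2:7  d3:7  d4:6  d5:4  d6:4  d7:4 ⇒ 7.
Reduction 12 − 7 = 5.

5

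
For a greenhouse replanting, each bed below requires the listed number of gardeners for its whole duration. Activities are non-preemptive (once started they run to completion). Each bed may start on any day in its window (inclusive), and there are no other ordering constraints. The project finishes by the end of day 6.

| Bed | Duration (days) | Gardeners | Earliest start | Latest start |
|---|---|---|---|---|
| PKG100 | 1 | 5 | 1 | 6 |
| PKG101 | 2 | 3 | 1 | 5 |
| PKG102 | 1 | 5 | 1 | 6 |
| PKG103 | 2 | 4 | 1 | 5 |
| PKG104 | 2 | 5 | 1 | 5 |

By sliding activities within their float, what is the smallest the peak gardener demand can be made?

7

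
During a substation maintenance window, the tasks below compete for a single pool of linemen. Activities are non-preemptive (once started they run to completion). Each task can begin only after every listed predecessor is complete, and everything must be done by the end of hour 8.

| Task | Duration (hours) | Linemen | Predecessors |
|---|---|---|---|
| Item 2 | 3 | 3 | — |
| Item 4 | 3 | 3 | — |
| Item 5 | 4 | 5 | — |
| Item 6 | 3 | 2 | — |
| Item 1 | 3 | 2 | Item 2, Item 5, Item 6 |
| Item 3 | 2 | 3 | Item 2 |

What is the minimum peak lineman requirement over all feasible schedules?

10

Early-start (Item 2@1, Item 4@1, Item 5@1, Item 6@1, Item 1@5, Item 3@4) gives peak 13: h1:13  h2:13  h3:13  h4:8  h5:5  h6:2  h7:2  h8:0.
Shift Item 4→4, Item 3→5.
Schedule Item 2@1, Item 4@4, Item 5@1, Item 6@1, Item 1@5, Item 3@5: h1:10  h2:10  h3:10  h4:8  h5:8  h6:8  h7:2  h8:0 — peak 10.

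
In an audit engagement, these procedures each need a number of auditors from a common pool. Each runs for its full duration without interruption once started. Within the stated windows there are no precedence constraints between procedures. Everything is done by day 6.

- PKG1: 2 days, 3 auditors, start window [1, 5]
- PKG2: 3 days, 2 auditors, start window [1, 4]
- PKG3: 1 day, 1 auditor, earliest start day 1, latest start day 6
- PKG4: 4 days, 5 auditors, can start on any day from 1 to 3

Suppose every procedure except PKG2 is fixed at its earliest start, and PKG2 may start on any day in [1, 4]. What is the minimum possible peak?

9

PKG2@1: d1:11  d2:10  d3:7  d4:5  d5:0  d6:0 → peak 11
PKG2@2: d1:9  d2:10  d3:7  d4:7  d5:0  d6:0 → peak 10
PKG2@3: d1:9  d2:8  d3:7  d4:7  d5:2  d6:0 → peak 9
PKG2@4: d1:9  d2:8  d3:5  d4:7  d5:2  d6:2 → peak 9
Best is PKG2@3, peak 9.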